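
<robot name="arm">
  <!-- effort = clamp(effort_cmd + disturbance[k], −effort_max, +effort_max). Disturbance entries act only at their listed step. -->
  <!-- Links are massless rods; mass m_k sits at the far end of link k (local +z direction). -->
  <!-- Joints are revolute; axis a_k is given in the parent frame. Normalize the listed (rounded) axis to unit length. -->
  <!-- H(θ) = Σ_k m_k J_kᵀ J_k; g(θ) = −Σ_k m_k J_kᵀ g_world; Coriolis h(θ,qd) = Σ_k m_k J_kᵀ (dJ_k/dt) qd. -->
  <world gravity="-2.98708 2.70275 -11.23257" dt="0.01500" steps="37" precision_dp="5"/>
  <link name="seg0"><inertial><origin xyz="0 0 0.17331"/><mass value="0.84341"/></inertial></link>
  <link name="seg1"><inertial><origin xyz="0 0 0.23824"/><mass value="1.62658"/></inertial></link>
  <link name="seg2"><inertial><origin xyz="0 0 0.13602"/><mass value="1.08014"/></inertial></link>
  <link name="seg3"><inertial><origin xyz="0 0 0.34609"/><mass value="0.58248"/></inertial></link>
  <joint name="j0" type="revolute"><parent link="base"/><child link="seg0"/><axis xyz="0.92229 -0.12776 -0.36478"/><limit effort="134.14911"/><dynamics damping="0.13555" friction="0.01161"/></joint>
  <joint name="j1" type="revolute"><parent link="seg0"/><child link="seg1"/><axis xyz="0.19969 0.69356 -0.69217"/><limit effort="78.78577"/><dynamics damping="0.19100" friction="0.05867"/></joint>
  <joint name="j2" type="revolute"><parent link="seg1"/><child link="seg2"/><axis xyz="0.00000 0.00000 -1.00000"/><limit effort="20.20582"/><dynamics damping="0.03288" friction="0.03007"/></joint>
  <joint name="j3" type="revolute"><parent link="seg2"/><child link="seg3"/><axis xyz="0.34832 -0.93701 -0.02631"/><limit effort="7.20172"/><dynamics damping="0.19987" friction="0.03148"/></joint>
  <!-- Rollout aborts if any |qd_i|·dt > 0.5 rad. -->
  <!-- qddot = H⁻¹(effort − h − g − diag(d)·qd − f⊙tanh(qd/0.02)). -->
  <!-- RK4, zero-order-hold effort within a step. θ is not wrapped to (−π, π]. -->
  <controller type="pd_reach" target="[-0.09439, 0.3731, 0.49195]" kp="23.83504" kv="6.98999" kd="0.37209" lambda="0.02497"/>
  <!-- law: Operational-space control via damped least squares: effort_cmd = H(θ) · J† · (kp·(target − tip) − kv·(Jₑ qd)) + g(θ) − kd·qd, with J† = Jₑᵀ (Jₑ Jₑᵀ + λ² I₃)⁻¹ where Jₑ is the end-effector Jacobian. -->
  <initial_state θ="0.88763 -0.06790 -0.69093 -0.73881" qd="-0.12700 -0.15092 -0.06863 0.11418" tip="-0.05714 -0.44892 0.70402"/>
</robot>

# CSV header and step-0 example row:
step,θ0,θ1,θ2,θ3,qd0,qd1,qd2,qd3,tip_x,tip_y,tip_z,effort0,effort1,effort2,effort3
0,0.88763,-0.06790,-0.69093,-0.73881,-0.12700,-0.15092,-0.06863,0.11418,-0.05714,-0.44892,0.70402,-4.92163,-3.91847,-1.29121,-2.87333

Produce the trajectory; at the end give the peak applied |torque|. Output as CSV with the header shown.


step,θ0,θ1,θ2,θ3,qd0,qd1,qd2,qd3,tip_x,tip_y,tip_z,effort0,effort1,effort2,effort3
1,0.88850,-0.07305,-0.69288,-0.74763,0.23947,-0.53228,-0.19154,-1.26980,-0.05839,-0.44530,0.70462,-6.05295,-3.12427,-1.10591,-2.06535
2,0.89415,-0.08324,-0.69662,-0.77392,0.51131,-0.82466,-0.30243,-2.22201,-0.05994,-0.43822,0.70408,-7.59346,-2.34373,-0.95107,-1.50220
3,0.90323,-0.09722,-0.70192,-0.81191,0.69675,-1.03881,-0.39926,-2.83540,-0.06213,-0.42865,0.70251,-9.25379,-1.59588,-0.81145,-1.11302
4,0.91452,-0.11392,-0.70859,-0.85715,0.80811,-1.18910,-0.48322,-3.19368,-0.06511,-0.41728,0.70002,-10.83521,-0.89074,-0.67660,-0.84248
5,0.92703,-0.13250,-0.71641,-0.90637,0.85898,-1.29036,-0.55533,-3.36849,-0.06893,-0.40460,0.69675,-12.22967,-0.23137,-0.54078,-0.64853
6,0.93993,-0.15233,-0.72522,-0.95724,0.86205,-1.35559,-0.61619,-3.41656,-0.07353,-0.39093,0.69286,-13.39438,0.38340,-0.40169,-0.50127
7,0.95261,-0.17294,-0.73485,-1.00818,0.82806,-1.39504,-0.66629,-3.38020,-0.07880,-0.37651,0.68848,-14.32534,0.95682,-0.25903,-0.38058
8,0.96456,-0.19400,-0.74516,-1.05817,0.76561,-1.41634,-0.70615,-3.28960,-0.08462,-0.36150,0.68375,-15.03815,1.49294,-0.11361,-0.27370
9,0.97541,-0.21529,-0.75599,-1.10654,0.68143,-1.42488,-0.73641,-3.16564,-0.09084,-0.34598,0.67879,-15.55631,1.99586,0.03327,-0.17297
10,0.98487,-0.23664,-0.76720,-1.15291,0.58068,-1.42435,-0.75774,-3.02239,-0.09734,-0.33004,0.67369,-15.90499,2.46942,0.18022,-0.07416
11,0.99273,-0.25793,-0.77867,-1.19705,0.46733,-1.41716,-0.77086,-2.86913,-0.10398,-0.31373,0.66853,-16.10797,2.91701,0.32588,0.02478
12,0.99882,-0.27907,-0.79028,-1.23887,0.34447,-1.40484,-0.77648,-2.71190,-0.11067,-0.29708,0.66335,-16.18647,3.34149,0.46907,0.12453
13,1.00301,-0.30000,-0.80192,-1.27833,0.21455,-1.38828,-0.77530,-2.55455,-0.11731,-0.28015,0.65820,-16.15879,3.74521,0.60877,0.22500
14,1.00522,-0.32065,-0.81351,-1.31545,0.07953,-1.36791,-0.76800,-2.39948,-0.12382,-0.26295,0.65309,-16.04048,4.12997,0.74412,0.32566
15,1.00538,-0.34097,-0.82494,-1.35027,-0.05873,-1.34381,-0.75542,-2.24840,-0.13012,-0.24554,0.64805,-15.84552,4.49712,0.87449,0.42587
16,1.00345,-0.36090,-0.83615,-1.38287,-0.19863,-1.31586,-0.73835,-2.10233,-0.13618,-0.22794,0.64307,-15.58576,4.84748,0.99935,0.52491
17,0.99942,-0.38038,-0.84708,-1.41332,-0.33935,-1.28394,-0.71697,-1.96129,-0.14193,-0.21020,0.63816,-15.26845,5.18120,1.11804,0.62184
18,0.99328,-0.39935,-0.85766,-1.44170,-0.47974,-1.24775,-0.69194,-1.82562,-0.14735,-0.19235,0.63332,-14.90126,5.49821,1.23017,0.71603
19,0.98505,-0.41774,-0.86785,-1.46808,-0.61868,-1.20695,-0.66391,-1.69554,-0.15241,-0.17445,0.62854,-14.49064,5.79807,1.33541,0.80697
20,0.97476,-0.43548,-0.87760,-1.49256,-0.75512,-1.16124,-0.63352,-1.57117,-0.15710,-0.15654,0.62381,-14.04208,6.08003,1.43347,0.89424
21,0.96244,-0.45250,-0.88688,-1.51522,-0.88805,-1.11032,-0.60138,-1.45259,-0.16138,-0.13865,0.61914,-13.56024,6.34307,1.52411,0.97755
22,0.94817,-0.46872,-0.89567,-1.53615,-1.01648,-1.05402,-0.56813,-1.33981,-0.16526,-0.12084,0.61451,-13.04915,6.58602,1.60711,1.05670
23,0.93201,-0.48405,-0.90396,-1.55543,-1.13942,-0.99222,-0.53434,-1.23283,-0.16873,-0.10315,0.60993,-12.51231,6.80761,1.68231,1.13159
24,0.91405,-0.49841,-0.91174,-1.57315,-1.25596,-0.92496,-0.50058,-1.13159,-0.17178,-0.08561,0.60539,-11.95280,7.00654,1.74954,1.20221
25,0.89440,-0.51173,-0.91902,-1.58940,-1.36523,-0.85239,-0.46734,-1.03602,-0.17443,-0.06827,0.60090,-11.37336,7.18157,1.80868,1.26860
26,0.87318,-0.52392,-0.92581,-1.60425,-1.46641,-0.77484,-0.43506,-0.94597,-0.17666,-0.05117,0.59645,-10.77650,7.33163,1.85967,1.33086
27,0.85050,-0.53491,-0.93212,-1.61780,-1.55879,-0.69279,-0.40410,-0.86127,-0.17849,-0.03433,0.59206,-10.16453,7.45585,1.90244,1.38911
28,0.82651,-0.54465,-0.93799,-1.63011,-1.64175,-0.60685,-0.37470,-0.78170,-0.17992,-0.01779,0.58773,-9.53962,7.55365,1.93701,1.44351
29,0.80134,-0.55307,-0.94342,-1.64127,-1.71482,-0.51781,-0.34704,-0.70701,-0.18096,-0.00157,0.58347,-8.90386,7.62482,1.96340,1.49422
30,0.77516,-0.56014,-0.94845,-1.65135,-1.77763,-0.42656,-0.32118,-0.63691,-0.18162,0.01431,0.57929,-8.25929,7.66951,1.98173,1.54141
31,0.74811,-0.56583,-0.95311,-1.66041,-1.82999,-0.33410,-0.29708,-0.57110,-0.18191,0.02983,0.57519,-7.60796,7.68829,1.99217,1.58524
32,0.72036,-0.57014,-0.95741,-1.66851,-1.87186,-0.24149,-0.27464,-0.50929,-0.18185,0.04498,0.57120,-6.95192,7.68214,1.99495,1.62589
33,0.69206,-0.57307,-0.96139,-1.67571,-1.90334,-0.14985,-0.25370,-0.45117,-0.18144,0.05975,0.56731,-6.29327,7.65242,1.99039,1.66350
34,0.66336,-0.57463,-0.96507,-1.68207,-1.92466,-0.06025,-0.23403,-0.39646,-0.18070,0.07414,0.56353,-5.63416,7.60087,1.97887,1.69823
35,0.63442,-0.57489,-0.96844,-1.68763,-1.93662,0.02250,-0.21011,-0.34453,-0.17966,0.08815,0.55988,-4.97456,7.53067,1.95889,1.73008
36,0.60536,-0.57402,-0.97134,-1.69242,-1.94041,0.09150,-0.17375,-0.29450,-0.17832,0.10178,0.55635,-4.31257,7.44700,1.92840,1.75879
37,0.57630,-0.57215,-0.97373,-1.69649,-1.93509,0.15755,-0.14251,-0.24750,-0.17670,0.11505,0.55295,,,,
# max |effort| (N·m): 16.18647


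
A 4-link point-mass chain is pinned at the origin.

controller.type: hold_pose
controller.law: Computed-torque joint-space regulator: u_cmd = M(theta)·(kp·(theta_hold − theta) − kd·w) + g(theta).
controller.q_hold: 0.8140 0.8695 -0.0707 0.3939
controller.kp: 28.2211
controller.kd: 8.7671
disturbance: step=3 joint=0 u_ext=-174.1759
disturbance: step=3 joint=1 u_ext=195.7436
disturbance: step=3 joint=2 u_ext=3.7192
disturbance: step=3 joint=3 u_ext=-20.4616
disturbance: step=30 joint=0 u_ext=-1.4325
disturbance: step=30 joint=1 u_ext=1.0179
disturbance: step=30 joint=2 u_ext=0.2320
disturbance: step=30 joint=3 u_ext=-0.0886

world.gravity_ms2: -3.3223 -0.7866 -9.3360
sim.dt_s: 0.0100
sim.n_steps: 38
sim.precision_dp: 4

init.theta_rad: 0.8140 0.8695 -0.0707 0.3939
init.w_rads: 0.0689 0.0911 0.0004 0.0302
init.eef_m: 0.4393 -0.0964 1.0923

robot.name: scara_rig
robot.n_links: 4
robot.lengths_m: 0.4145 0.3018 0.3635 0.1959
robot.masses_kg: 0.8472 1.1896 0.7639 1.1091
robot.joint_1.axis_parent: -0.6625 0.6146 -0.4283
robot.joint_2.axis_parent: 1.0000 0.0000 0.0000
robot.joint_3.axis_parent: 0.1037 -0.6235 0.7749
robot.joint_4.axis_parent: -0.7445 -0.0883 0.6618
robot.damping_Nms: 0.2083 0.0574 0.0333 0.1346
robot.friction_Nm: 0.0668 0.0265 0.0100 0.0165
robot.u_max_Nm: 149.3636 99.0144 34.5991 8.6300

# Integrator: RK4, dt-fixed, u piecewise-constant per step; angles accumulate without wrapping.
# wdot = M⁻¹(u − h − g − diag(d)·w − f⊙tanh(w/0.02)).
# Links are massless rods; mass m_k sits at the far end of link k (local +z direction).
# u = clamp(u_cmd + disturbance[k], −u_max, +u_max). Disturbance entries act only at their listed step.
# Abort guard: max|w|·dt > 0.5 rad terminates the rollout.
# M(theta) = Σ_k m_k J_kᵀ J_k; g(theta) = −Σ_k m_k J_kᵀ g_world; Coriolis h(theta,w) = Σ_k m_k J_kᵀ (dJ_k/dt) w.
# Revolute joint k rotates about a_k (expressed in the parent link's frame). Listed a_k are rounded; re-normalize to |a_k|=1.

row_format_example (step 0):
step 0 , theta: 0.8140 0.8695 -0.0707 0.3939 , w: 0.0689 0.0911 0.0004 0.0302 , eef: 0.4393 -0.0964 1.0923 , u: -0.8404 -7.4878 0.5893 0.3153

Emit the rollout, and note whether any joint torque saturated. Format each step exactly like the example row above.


step 1 , theta: 0.8146 0.8703 -0.0707 0.3941 , w: 0.0600 0.0784 -0.0009 0.0091 , eef: 0.4393 -0.0966 1.0921 , u: -0.8309 -7.4754 0.5844 0.3150
step 2 , theta: 0.8152 0.8711 -0.0707 0.3941 , w: 0.0517 0.0678 -0.0030 0.0009 , eef: 0.4394 -0.0968 1.0919 , u: -0.8217 -7.4631 0.5797 0.3139
step 3 , theta: 0.8157 0.8717 -0.0708 0.3941 , w: 0.0441 0.0585 -0.0052 -0.0018 , eef: 0.4394 -0.0970 1.0917 , u: -149.3636 99.0144 4.2942 -8.6300
step 4 , theta: 0.8087 0.8713 -0.0796 0.4059 , w: -1.4458 -0.1495 -1.7501 2.2818 , eef: 0.4384 -0.0999 1.0920 , u: 12.5033 -16.9670 0.2603 1.1155
step 5 , theta: 0.7949 0.8696 -0.0961 0.4257 , w: -1.3197 -0.1839 -1.5492 1.7017 , eef: 0.4365 -0.1053 1.0927 , u: 11.9047 -16.4800 0.3128 1.0804
step 6 , theta: 0.7823 0.8677 -0.1106 0.4404 , w: -1.1979 -0.2015 -1.3683 1.2553 , eef: 0.4348 -0.1104 1.0933 , u: 11.3221 -16.0122 0.3606 1.0445
step 7 , theta: 0.7709 0.8656 -0.1235 0.4512 , w: -1.0815 -0.2071 -1.2055 0.9123 , eef: 0.4331 -0.1151 1.0939 , u: 10.7558 -15.5629 0.4043 1.0083
step 8 , theta: 0.7606 0.8636 -0.1348 0.4589 , w: -0.9709 -0.2043 -1.0588 0.6493 , eef: 0.4316 -0.1194 1.0944 , u: 10.2063 -15.1314 0.4444 0.9723
step 9 , theta: 0.7514 0.8616 -0.1447 0.4644 , w: -0.8664 -0.1956 -0.9261 0.4482 , eef: 0.4302 -0.1234 1.0949 , u: 9.6735 -14.7170 0.4810 0.9366
step 10 , theta: 0.7433 0.8597 -0.1534 0.4681 , w: -0.7681 -0.1831 -0.8060 0.2950 , eef: 0.4289 -0.1269 1.0953 , u: 9.1578 -14.3192 0.5145 0.9016
step 11 , theta: 0.7360 0.8579 -0.1609 0.4704 , w: -0.6759 -0.1680 -0.6968 0.1787 , eef: 0.4278 -0.1302 1.0957 , u: 8.6590 -13.9375 0.5451 0.8674
step 12 , theta: 0.7297 0.8563 -0.1674 0.4717 , w: -0.5897 -0.1515 -0.5975 0.0909 , eef: 0.4267 -0.1330 1.0960 , u: 8.1770 -13.5712 0.5728 0.8340
step 13 , theta: 0.7242 0.8549 -0.1729 0.4723 , w: -0.5093 -0.1341 -0.5071 0.0255 , eef: 0.4258 -0.1356 1.0963 , u: 7.7119 -13.2200 0.5979 0.8017
step 14 , theta: 0.7195 0.8536 -0.1775 0.4723 , w: -0.4346 -0.1154 -0.4258 -0.0100 , eef: 0.4250 -0.1378 1.0966 , u: 7.2635 -12.8832 0.6205 0.7692
step 15 , theta: 0.7155 0.8526 -0.1814 0.4722 , w: -0.3653 -0.0959 -0.3526 -0.0221 , eef: 0.4243 -0.1397 1.0968 , u: 6.8314 -12.5604 0.6407 0.7366
step 16 , theta: 0.7122 0.8517 -0.1846 0.4719 , w: -0.3011 -0.0773 -0.2858 -0.0271 , eef: 0.4236 -0.1413 1.0970 , u: 6.4156 -12.2511 0.6587 0.7051
step 17 , theta: 0.7095 0.8510 -0.1872 0.4716 , w: -0.2419 -0.0599 -0.2245 -0.0289 , eef: 0.4231 -0.1426 1.0971 , u: 6.0157 -11.9550 0.6745 0.6748
step 18 , theta: 0.7073 0.8505 -0.1891 0.4714 , w: -0.1872 -0.0438 -0.1684 -0.0291 , eef: 0.4227 -0.1437 1.0972 , u: 5.6315 -11.6715 0.6884 0.6458
step 19 , theta: 0.7057 0.8501 -0.1906 0.4711 , w: -0.1370 -0.0292 -0.1172 -0.0285 , eef: 0.4223 -0.1445 1.0973 , u: 5.2627 -11.4002 0.7004 0.6180
step 20 , theta: 0.7045 0.8499 -0.1915 0.4708 , w: -0.0911 -0.0160 -0.0705 -0.0280 , eef: 0.4220 -0.1451 1.0974 , u: 4.9090 -11.1405 0.7106 0.5914
step 21 , theta: 0.7038 0.8498 -0.1920 0.4705 , w: -0.0494 -0.0044 -0.0281 -0.0281 , eef: 0.4218 -0.1455 1.0974 , u: 4.5701 -10.8915 0.7192 0.5660
step 22 , theta: 0.7035 0.8498 -0.1921 0.4702 , w: -0.0121 0.0051 0.0093 -0.0286 , eef: 0.4216 -0.1457 1.0974 , u: 4.2464 -10.6526 0.7268 0.5418
step 23 , theta: 0.7036 0.8499 -0.1918 0.4699 , w: 0.0192 0.0112 0.0397 -0.0284 , eef: 0.4215 -0.1458 1.0975 , u: 3.9429 -10.4237 0.7341 0.5186
step 24 , theta: 0.7039 0.8500 -0.1913 0.4697 , w: 0.0458 0.0151 0.0652 -0.0283 , eef: 0.4215 -0.1457 1.0975 , u: 3.6574 -10.2049 0.7403 0.4966
step 25 , theta: 0.7045 0.8502 -0.1905 0.4694 , w: 0.0696 0.0182 0.0880 -0.0284 , eef: 0.4215 -0.1454 1.0975 , u: 3.3854 -9.9961 0.7454 0.4755
step 26 , theta: 0.7053 0.8504 -0.1896 0.4691 , w: 0.0910 0.0208 0.1084 -0.0287 , eef: 0.4216 -0.1451 1.0975 , u: 3.1260 -9.7969 0.7495 0.4555
step 27 , theta: 0.7063 0.8506 -0.1884 0.4688 , w: 0.1101 0.0228 0.1265 -0.0290 , eef: 0.4217 -0.1446 1.0975 , u: 2.8787 -9.6073 0.7527 0.4365
step 28 , theta: 0.7075 0.8509 -0.1870 0.4685 , w: 0.1271 0.0245 0.1425 -0.0293 , eef: 0.4219 -0.1440 1.0974 , u: 2.6433 -9.4268 0.7550 0.4184
step 29 , theta: 0.7088 0.8511 -0.1855 0.4682 , w: 0.1421 0.0258 0.1567 -0.0295 , eef: 0.4221 -0.1433 1.0974 , u: 2.4194 -9.2553 0.7564 0.4012
step 30 , theta: 0.7103 0.8514 -0.1839 0.4679 , w: 0.1553 0.0268 0.1691 -0.0298 , eef: 0.4223 -0.1425 1.0974 , u: 0.7739 -8.0745 0.9892 0.2963
step 31 , theta: 0.7119 0.8516 -0.1822 0.4676 , w: 0.1583 0.0280 0.1809 -0.0311 , eef: 0.4226 -0.1417 1.0974 , u: 2.1326 -9.0292 0.7365 0.3774
step 32 , theta: 0.7135 0.8519 -0.1803 0.4673 , w: 0.1691 0.0285 0.1901 -0.0309 , eef: 0.4228 -0.1408 1.0974 , u: 1.9349 -8.8787 0.7370 0.3624
step 33 , theta: 0.7152 0.8522 -0.1784 0.4670 , w: 0.1784 0.0288 0.1979 -0.0308 , eef: 0.4231 -0.1399 1.0973 , u: 1.7473 -8.7362 0.7369 0.3482
step 34 , theta: 0.7171 0.8525 -0.1764 0.4667 , w: 0.1863 0.0289 0.2045 -0.0307 , eef: 0.4234 -0.1389 1.0973 , u: 1.5695 -8.6013 0.7362 0.3348
step 35 , theta: 0.7190 0.8528 -0.1743 0.4664 , w: 0.1930 0.0288 0.2099 -0.0306 , eef: 0.4238 -0.1379 1.0973 , u: 1.4010 -8.4737 0.7352 0.3222
step 36 , theta: 0.7209 0.8531 -0.1722 0.4661 , w: 0.1985 0.0286 0.2142 -0.0306 , eef: 0.4242 -0.1368 1.0972 , u: 1.2416 -8.3533 0.7337 0.3102
step 37 , theta: 0.7229 0.8534 -0.1700 0.4658 , w: 0.2029 0.0283 0.2175 -0.0305 , eef: 0.4245 -0.1357 1.0972 , u: 1.0908 -8.2397 0.7319 0.2990
step 38 , theta: 0.7250 0.8536 -0.1678 0.4655 , w: 0.2063 0.0279 0.2199 -0.0304 , eef: 0.4249 -0.1346 1.0972
any joint saturated: yes


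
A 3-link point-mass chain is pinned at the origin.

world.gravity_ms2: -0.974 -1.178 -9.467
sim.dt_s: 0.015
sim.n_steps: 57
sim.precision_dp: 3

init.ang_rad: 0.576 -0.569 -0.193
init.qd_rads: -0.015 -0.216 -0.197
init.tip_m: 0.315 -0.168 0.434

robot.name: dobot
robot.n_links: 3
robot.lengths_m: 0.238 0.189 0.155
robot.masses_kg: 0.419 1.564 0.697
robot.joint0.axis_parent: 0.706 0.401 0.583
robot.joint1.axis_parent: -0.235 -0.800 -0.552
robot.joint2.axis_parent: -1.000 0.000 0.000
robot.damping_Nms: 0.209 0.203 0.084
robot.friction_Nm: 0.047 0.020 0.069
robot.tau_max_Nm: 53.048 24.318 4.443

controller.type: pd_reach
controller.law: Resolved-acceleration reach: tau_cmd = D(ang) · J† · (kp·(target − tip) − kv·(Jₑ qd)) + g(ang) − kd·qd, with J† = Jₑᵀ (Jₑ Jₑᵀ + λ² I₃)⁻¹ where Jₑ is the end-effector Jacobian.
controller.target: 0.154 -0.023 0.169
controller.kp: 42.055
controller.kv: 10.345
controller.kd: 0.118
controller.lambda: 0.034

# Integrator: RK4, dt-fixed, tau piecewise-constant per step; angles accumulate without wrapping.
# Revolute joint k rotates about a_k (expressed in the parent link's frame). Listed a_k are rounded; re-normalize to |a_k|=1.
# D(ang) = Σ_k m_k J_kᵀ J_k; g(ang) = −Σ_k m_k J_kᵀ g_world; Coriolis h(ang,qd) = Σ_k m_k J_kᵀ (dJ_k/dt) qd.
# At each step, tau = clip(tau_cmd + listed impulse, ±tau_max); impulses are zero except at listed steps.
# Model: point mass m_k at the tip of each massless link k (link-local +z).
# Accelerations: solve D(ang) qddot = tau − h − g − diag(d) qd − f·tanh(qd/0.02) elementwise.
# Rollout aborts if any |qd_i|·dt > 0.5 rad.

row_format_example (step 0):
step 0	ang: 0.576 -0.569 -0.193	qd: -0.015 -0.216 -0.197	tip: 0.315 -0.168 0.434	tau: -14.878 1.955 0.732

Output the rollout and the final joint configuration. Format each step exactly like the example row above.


step 1	ang: 0.567 -0.578 -0.212	qd: -1.223 -1.032 -2.298	tip: 0.315 -0.167 0.433	tau: -13.345 2.003 0.940
step 2	ang: 0.541 -0.598 -0.256	qd: -2.137 -1.614 -3.497	tip: 0.314 -0.165 0.431	tau: -11.385 1.885 0.979
step 3	ang: 0.504 -0.626 -0.313	qd: -2.792 -2.000 -4.062	tip: 0.311 -0.161 0.428	tau: -9.295 1.685 0.925
step 4	ang: 0.459 -0.657 -0.375	qd: -3.229 -2.229 -4.204	tip: 0.307 -0.156 0.426	tau: -7.357 1.475 0.830
step 5	ang: 0.409 -0.692 -0.437	qd: -3.496 -2.344 -4.097	tip: 0.302 -0.151 0.423	tau: -5.716 1.295 0.729
step 6	ang: 0.355 -0.727 -0.497	qd: -3.637 -2.381 -3.869	tip: 0.296 -0.144 0.421	tau: -4.397 1.161 0.638
step 7	ang: 0.301 -0.763 -0.553	qd: -3.688 -2.370 -3.599	tip: 0.290 -0.137 0.419	tau: -3.367 1.074 0.567
step 8	ang: 0.245 -0.798 -0.605	qd: -3.676 -2.331 -3.331	tip: 0.283 -0.130 0.417	tau: -2.573 1.030 0.516
step 9	ang: 0.191 -0.832 -0.653	qd: -3.621 -2.279 -3.084	tip: 0.276 -0.122 0.415	tau: -1.963 1.024 0.484
step 10	ang: 0.137 -0.866 -0.697	qd: -3.536 -2.222 -2.864	tip: 0.269 -0.115 0.413	tau: -1.495 1.048 0.465
step 11	ang: 0.085 -0.899 -0.739	qd: -3.431 -2.167 -2.672	tip: 0.262 -0.108 0.411	tau: -1.135 1.098 0.459
step 12	ang: 0.034 -0.931 -0.777	qd: -3.312 -2.116 -2.504	tip: 0.255 -0.101 0.408	tau: -0.858 1.169 0.461
step 13	ang: -0.014 -0.962 -0.814	qd: -3.185 -2.071 -2.357	tip: 0.249 -0.094 0.405	tau: -0.643 1.257 0.468
step 14	ang: -0.061 -0.993 -0.848	qd: -3.052 -2.031 -2.227	tip: 0.243 -0.088 0.401	tau: -0.477 1.357 0.480
step 15	ang: -0.106 -1.023 -0.880	qd: -2.917 -1.997 -2.109	tip: 0.238 -0.082 0.398	tau: -0.347 1.466 0.493
step 16	ang: -0.149 -1.053 -0.911	qd: -2.781 -1.968 -2.003	tip: 0.233 -0.076 0.394	tau: -0.246 1.581 0.508
step 17	ang: -0.189 -1.082 -0.941	qd: -2.645 -1.942 -1.904	tip: 0.228 -0.071 0.389	tau: -0.168 1.701 0.523
step 18	ang: -0.228 -1.111 -0.968	qd: -2.510 -1.919 -1.813	tip: 0.224 -0.066 0.385	tau: -0.107 1.824 0.538
step 19	ang: -0.265 -1.140 -0.995	qd: -2.377 -1.897 -1.727	tip: 0.220 -0.061 0.380	tau: -0.060 1.946 0.551
step 20	ang: -0.299 -1.168 -1.020	qd: -2.247 -1.876 -1.646	tip: 0.217 -0.057 0.375	tau: -0.023 2.068 0.564
step 21	ang: -0.332 -1.196 -1.044	qd: -2.118 -1.854 -1.569	tip: 0.213 -0.053 0.370	tau: 0.004 2.188 0.575
step 22	ang: -0.363 -1.224 -1.067	qd: -1.993 -1.832 -1.496	tip: 0.211 -0.049 0.364	tau: 0.025 2.306 0.584
step 23	ang: -0.392 -1.251 -1.089	qd: -1.870 -1.809 -1.426	tip: 0.208 -0.046 0.359	tau: 0.041 2.419 0.592
step 24	ang: -0.419 -1.278 -1.110	qd: -1.751 -1.783 -1.360	tip: 0.206 -0.043 0.353	tau: 0.052 2.529 0.599
step 25	ang: -0.444 -1.304 -1.130	qd: -1.634 -1.756 -1.296	tip: 0.204 -0.040 0.347	tau: 0.059 2.635 0.604
step 26	ang: -0.468 -1.330 -1.149	qd: -1.521 -1.726 -1.236	tip: 0.202 -0.038 0.342	tau: 0.065 2.735 0.607
step 27	ang: -0.490 -1.356 -1.167	qd: -1.411 -1.694 -1.178	tip: 0.200 -0.035 0.336	tau: 0.068 2.831 0.609
step 28	ang: -0.510 -1.381 -1.184	qd: -1.305 -1.660 -1.123	tip: 0.199 -0.033 0.330	tau: 0.070 2.921 0.609
step 29	ang: -0.529 -1.406 -1.201	qd: -1.203 -1.624 -1.070	tip: 0.197 -0.032 0.324	tau: 0.070 3.006 0.608
step 30	ang: -0.546 -1.430 -1.216	qd: -1.104 -1.585 -1.021	tip: 0.196 -0.030 0.318	tau: 0.070 3.085 0.606
step 31	ang: -0.562 -1.453 -1.231	qd: -1.009 -1.544 -0.973	tip: 0.195 -0.029 0.313	tau: 0.070 3.159 0.602
step 32	ang: -0.577 -1.476 -1.246	qd: -0.918 -1.502 -0.928	tip: 0.194 -0.027 0.307	tau: 0.070 3.228 0.598
step 33	ang: -0.590 -1.498 -1.259	qd: -0.831 -1.458 -0.886	tip: 0.194 -0.026 0.302	tau: 0.069 3.292 0.592
step 34	ang: -0.602 -1.520 -1.272	qd: -0.748 -1.412 -0.845	tip: 0.193 -0.025 0.296	tau: 0.069 3.351 0.586
step 35	ang: -0.612 -1.541 -1.285	qd: -0.669 -1.365 -0.807	tip: 0.192 -0.024 0.291	tau: 0.068 3.404 0.579
step 36	ang: -0.622 -1.561 -1.297	qd: -0.595 -1.318 -0.771	tip: 0.192 -0.023 0.286	tau: 0.068 3.453 0.571
step 37	ang: -0.630 -1.580 -1.308	qd: -0.524 -1.269 -0.736	tip: 0.191 -0.023 0.280	tau: 0.068 3.497 0.563
step 38	ang: -0.637 -1.599 -1.319	qd: -0.458 -1.220 -0.704	tip: 0.191 -0.022 0.276	tau: 0.069 3.537 0.554
step 39	ang: -0.644 -1.617 -1.329	qd: -0.396 -1.171 -0.673	tip: 0.190 -0.021 0.271	tau: 0.069 3.573 0.545
step 40	ang: -0.649 -1.634 -1.339	qd: -0.338 -1.122 -0.644	tip: 0.190 -0.021 0.266	tau: 0.070 3.605 0.535
step 41	ang: -0.654 -1.650 -1.348	qd: -0.284 -1.073 -0.616	tip: 0.189 -0.020 0.262	tau: 0.071 3.633 0.525
step 42	ang: -0.658 -1.666 -1.357	qd: -0.234 -1.024 -0.591	tip: 0.189 -0.020 0.257	tau: 0.072 3.657 0.516
step 43	ang: -0.661 -1.681 -1.366	qd: -0.188 -0.975 -0.566	tip: 0.188 -0.019 0.253	tau: 0.073 3.678 0.506
step 44	ang: -0.663 -1.695 -1.374	qd: -0.145 -0.928 -0.543	tip: 0.188 -0.019 0.249	tau: 0.074 3.696 0.496
step 45	ang: -0.665 -1.709 -1.382	qd: -0.106 -0.881 -0.521	tip: 0.188 -0.019 0.245	tau: 0.075 3.712 0.486
step 46	ang: -0.667 -1.722 -1.390	qd: -0.070 -0.835 -0.501	tip: 0.187 -0.018 0.242	tau: 0.076 3.724 0.476
step 47	ang: -0.667 -1.734 -1.397	qd: -0.038 -0.791 -0.481	tip: 0.187 -0.018 0.238	tau: 0.077 3.735 0.466
step 48	ang: -0.668 -1.745 -1.405	qd: -0.011 -0.748 -0.462	tip: 0.187 -0.018 0.235	tau: 0.080 3.743 0.457
step 49	ang: -0.668 -1.756 -1.411	qd: 0.004 -0.707 -0.441	tip: 0.186 -0.018 0.232	tau: 0.087 3.749 0.447
step 50	ang: -0.668 -1.767 -1.418	qd: 0.012 -0.669 -0.420	tip: 0.186 -0.017 0.229	tau: 0.098 3.753 0.438
step 51	ang: -0.667 -1.776 -1.424	qd: 0.018 -0.632 -0.401	tip: 0.186 -0.017 0.226	tau: 0.108 3.755 0.429
step 52	ang: -0.667 -1.786 -1.430	qd: 0.023 -0.596 -0.383	tip: 0.185 -0.017 0.223	tau: 0.118 3.757 0.420
step 53	ang: -0.667 -1.794 -1.436	qd: 0.028 -0.561 -0.367	tip: 0.185 -0.017 0.220	tau: 0.127 3.757 0.413
step 54	ang: -0.666 -1.802 -1.441	qd: 0.033 -0.527 -0.353	tip: 0.185 -0.016 0.218	tau: 0.136 3.756 0.405
step 55	ang: -0.666 -1.810 -1.446	qd: 0.038 -0.495 -0.340	tip: 0.184 -0.016 0.216	tau: 0.143 3.755 0.398
step 56	ang: -0.665 -1.817 -1.451	qd: 0.044 -0.464 -0.328	tip: 0.184 -0.016 0.214	tau: 0.149 3.753 0.391
step 57	ang: -0.664 -1.824 -1.456	qd: 0.049 -0.435 -0.316	tip: 0.184 -0.016 0.212
final ang (rad): -0.664 -1.824 -1.456


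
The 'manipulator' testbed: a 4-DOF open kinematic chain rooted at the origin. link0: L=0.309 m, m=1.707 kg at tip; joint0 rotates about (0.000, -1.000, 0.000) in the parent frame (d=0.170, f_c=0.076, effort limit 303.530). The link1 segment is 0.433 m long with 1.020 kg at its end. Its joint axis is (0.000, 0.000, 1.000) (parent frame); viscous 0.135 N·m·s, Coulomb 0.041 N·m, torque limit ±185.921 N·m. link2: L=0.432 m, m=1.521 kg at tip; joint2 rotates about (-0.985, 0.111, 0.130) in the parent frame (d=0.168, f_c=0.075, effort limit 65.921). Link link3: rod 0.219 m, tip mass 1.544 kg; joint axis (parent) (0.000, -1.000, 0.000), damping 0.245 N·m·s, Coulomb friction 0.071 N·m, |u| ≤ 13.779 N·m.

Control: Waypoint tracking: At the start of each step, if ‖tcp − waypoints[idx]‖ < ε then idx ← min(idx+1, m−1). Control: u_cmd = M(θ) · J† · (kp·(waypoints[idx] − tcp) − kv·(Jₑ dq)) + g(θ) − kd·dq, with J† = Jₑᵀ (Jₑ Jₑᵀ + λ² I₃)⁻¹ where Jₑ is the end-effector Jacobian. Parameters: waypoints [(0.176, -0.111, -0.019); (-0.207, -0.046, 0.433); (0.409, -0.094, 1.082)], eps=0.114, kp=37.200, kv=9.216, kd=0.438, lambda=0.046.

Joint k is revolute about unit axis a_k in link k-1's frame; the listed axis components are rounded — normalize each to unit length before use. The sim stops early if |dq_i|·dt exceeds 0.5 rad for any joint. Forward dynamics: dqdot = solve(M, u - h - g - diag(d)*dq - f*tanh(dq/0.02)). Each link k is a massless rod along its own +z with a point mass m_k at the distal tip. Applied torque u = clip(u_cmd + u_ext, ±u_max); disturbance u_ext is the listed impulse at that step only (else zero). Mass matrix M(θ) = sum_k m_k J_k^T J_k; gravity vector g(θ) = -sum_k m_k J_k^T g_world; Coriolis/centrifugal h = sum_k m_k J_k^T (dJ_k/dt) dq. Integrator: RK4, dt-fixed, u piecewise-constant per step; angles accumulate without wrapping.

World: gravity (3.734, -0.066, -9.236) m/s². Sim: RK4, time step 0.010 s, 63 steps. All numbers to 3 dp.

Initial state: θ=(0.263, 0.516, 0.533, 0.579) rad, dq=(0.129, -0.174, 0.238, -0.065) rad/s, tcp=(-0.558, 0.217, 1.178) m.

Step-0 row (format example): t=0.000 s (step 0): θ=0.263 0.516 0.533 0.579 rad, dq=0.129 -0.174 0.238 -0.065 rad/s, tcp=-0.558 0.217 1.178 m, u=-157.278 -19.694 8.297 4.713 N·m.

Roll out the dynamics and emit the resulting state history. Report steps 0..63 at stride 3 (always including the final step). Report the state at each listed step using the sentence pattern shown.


t=0.030 s (step 3): θ=0.231 0.560 0.596 0.682 rad, dq=-2.079 2.796 3.841 5.809 rad/s, tcp=-0.550 0.217 1.158 m, u=-92.762 -13.069 5.305 2.348 N·m.
t=0.060 s (step 6): θ=0.150 0.652 0.751 0.877 rad, dq=-3.192 3.006 6.329 6.626 rad/s, tcp=-0.516 0.213 1.117 m, u=-31.244 -3.607 5.196 2.501 N·m.
t=0.090 s (step 9): θ=0.047 0.727 0.964 1.062 rad, dq=-3.581 1.945 7.687 5.626 rad/s, tcp=-0.462 0.207 1.060 m, u=2.606 4.486 5.179 2.132 N·m.
t=0.120 s (step 12): θ=-0.061 0.768 1.205 1.211 rad, dq=-3.605 0.802 8.264 4.352 rad/s, tcp=-0.398 0.200 0.994 m, u=17.549 9.820 3.932 1.205 N·m.
t=0.150 s (step 15): θ=-0.167 0.777 1.455 1.324 rad, dq=-3.458 -0.186 8.416 3.231 rad/s, tcp=-0.333 0.192 0.921 m, u=23.266 12.557 1.514 0.248 N·m.
t=0.180 s (step 18): θ=-0.268 0.758 1.707 1.407 rad, dq=-3.231 -1.088 8.365 2.310 rad/s, tcp=-0.269 0.181 0.844 m, u=25.208 13.422 -1.438 -0.413 N·m.
t=0.210 s (step 21): θ=-0.361 0.712 1.956 1.465 rad, dq=-2.965 -2.038 8.239 1.561 rad/s, tcp=-0.209 0.168 0.765 m, u=25.953 13.196 -4.138 -0.673 N·m.
t=0.240 s (step 24): θ=-0.445 0.634 2.202 1.502 rad, dq=-2.693 -3.199 8.134 0.913 rad/s, tcp=-0.153 0.153 0.687 m, u=26.458 12.491 -5.775 -0.547 N·m.
t=0.270 s (step 27): θ=-0.523 0.515 2.446 1.519 rad, dq=-2.462 -4.818 8.154 0.244 rad/s, tcp=-0.103 0.138 0.614 m, u=26.833 11.782 -5.457 -0.107 N·m.
t=0.300 s (step 30): θ=-0.595 0.336 2.694 1.514 rad, dq=-2.393 -7.312 8.472 -0.683 rad/s, tcp=-0.059 0.125 0.546 m, u=26.448 11.521 -2.008 0.513 N·m.
t=0.330 s (step 33): θ=-0.672 0.065 2.959 1.466 rad, dq=-2.890 -10.734 9.199 -2.975 rad/s, tcp=-0.020 0.116 0.488 m, u=19.842 11.625 4.705 1.445 N·m.
t=0.360 s (step 36): θ=-0.778 -0.264 3.227 1.308 rad, dq=-4.233 -9.419 7.781 -7.527 rad/s, tcp=0.005 0.107 0.449 m, u=-2.135 5.786 -0.478 2.642 N·m.
t=0.390 s (step 39): θ=-0.913 -0.451 3.396 1.068 rad, dq=-4.497 -3.414 3.681 -7.532 rad/s, tcp=0.022 0.081 0.433 m, u=7.730 -1.803 -9.107 1.829 N·m.
t=0.420 s (step 42): θ=-1.042 -0.502 3.468 0.877 rad, dq=-4.132 -0.362 1.354 -5.170 rad/s, tcp=0.048 0.048 0.423 m, u=21.848 -3.965 -8.132 0.590 N·m.
t=0.450 s (step 45): θ=-1.161 -0.489 3.490 0.751 rad, dq=-3.763 1.026 0.240 -3.346 rad/s, tcp=0.080 0.019 0.408 m, u=28.386 -4.314 -5.881 -0.095 N·m.
t=0.480 s (step 48): θ=-1.269 -0.448 3.488 0.667 rad, dq=-3.473 1.604 -0.292 -2.364 rad/s, tcp=0.112 -0.005 0.387 m, u=30.571 -4.164 -4.027 -0.286 N·m.
t=0.510 s (step 51): θ=-1.369 -0.397 3.475 0.604 rad, dq=-3.242 1.788 -0.539 -1.907 rad/s, tcp=0.141 -0.024 0.362 m, u=30.851 -3.885 -2.698 -0.217 N·m.
t=0.540 s (step 54): θ=-1.464 -0.343 3.457 0.550 rad, dq=-3.049 1.778 -0.636 -1.706 rad/s, tcp=0.164 -0.039 0.335 m, u=30.333 -3.575 -1.801 -0.048 N·m.
t=0.570 s (step 57): θ=-1.553 -0.291 3.438 0.501 rad, dq=-2.879 1.665 -0.645 -1.613 rad/s, tcp=0.183 -0.051 0.306 m, u=29.477 -3.261 -1.245 0.137 N·m.
t=0.600 s (step 60): θ=-1.637 -0.244 3.419 0.453 rad, dq=-2.722 1.501 -0.605 -1.551 rad/s, tcp=0.198 -0.060 0.278 m, u=28.473 -2.960 -0.947 0.298 N·m.
t=0.630 s (step 63): θ=-1.716 -0.201 3.402 0.408 rad, dq=-2.571 1.319 -0.538 -1.486 rad/s, tcp=0.209 -0.067 0.251 m.


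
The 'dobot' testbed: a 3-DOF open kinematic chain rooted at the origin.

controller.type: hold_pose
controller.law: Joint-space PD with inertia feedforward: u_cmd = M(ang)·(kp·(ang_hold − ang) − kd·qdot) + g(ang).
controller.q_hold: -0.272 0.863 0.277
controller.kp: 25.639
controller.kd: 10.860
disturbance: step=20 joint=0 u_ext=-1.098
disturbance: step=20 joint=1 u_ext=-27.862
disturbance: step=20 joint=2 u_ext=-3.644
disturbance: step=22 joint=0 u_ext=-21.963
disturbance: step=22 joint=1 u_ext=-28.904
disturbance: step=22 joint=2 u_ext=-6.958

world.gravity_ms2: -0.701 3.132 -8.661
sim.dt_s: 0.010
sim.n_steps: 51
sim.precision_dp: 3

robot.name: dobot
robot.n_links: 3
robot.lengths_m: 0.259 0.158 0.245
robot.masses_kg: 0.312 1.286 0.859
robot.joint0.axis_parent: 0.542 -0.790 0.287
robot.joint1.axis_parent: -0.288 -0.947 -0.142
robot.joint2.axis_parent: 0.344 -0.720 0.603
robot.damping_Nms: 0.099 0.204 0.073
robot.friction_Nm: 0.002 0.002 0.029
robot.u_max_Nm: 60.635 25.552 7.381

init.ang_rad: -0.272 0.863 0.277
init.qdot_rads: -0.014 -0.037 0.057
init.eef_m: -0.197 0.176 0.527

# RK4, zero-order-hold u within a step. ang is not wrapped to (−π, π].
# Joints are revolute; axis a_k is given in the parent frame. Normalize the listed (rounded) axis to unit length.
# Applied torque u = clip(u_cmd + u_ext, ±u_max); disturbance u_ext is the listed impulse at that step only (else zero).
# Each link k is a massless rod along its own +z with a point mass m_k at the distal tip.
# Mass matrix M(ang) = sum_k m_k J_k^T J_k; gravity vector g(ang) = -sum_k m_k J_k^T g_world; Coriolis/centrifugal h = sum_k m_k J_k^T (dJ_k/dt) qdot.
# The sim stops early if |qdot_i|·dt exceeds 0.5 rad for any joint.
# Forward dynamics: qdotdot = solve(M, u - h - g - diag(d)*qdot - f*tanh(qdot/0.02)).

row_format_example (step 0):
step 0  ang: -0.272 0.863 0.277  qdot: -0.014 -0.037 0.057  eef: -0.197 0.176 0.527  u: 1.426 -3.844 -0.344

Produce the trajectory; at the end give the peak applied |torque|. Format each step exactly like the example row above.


step 1  ang: -0.272 0.863 0.277  qdot: -0.009 -0.029 0.027  eef: -0.197 0.176 0.527  u: 1.421 -3.849 -0.342
step 2  ang: -0.272 0.862 0.278  qdot: -0.006 -0.024 0.009  eef: -0.197 0.176 0.527  u: 1.416 -3.854 -0.340
step 3  ang: -0.272 0.862 0.278  qdot: -0.004 -0.020 0.002  eef: -0.197 0.176 0.527  u: 1.412 -3.858 -0.340
step 4  ang: -0.272 0.862 0.278  qdot: -0.004 -0.017 0.000  eef: -0.197 0.176 0.527  u: 1.408 -3.862 -0.341
step 5  ang: -0.272 0.862 0.278  qdot: -0.003 -0.015 -0.000  eef: -0.197 0.176 0.528  u: 1.404 -3.866 -0.342
step 6  ang: -0.272 0.862 0.278  qdot: -0.003 -0.012 -0.000  eef: -0.196 0.176 0.528  u: 1.401 -3.869 -0.343
step 7  ang: -0.272 0.862 0.278  qdot: -0.003 -0.011 -0.000  eef: -0.196 0.176 0.528  u: 1.397 -3.872 -0.344
step 8  ang: -0.272 0.861 0.278  qdot: -0.002 -0.009 -0.000  eef: -0.196 0.176 0.528  u: 1.395 -3.875 -0.345
step 9  ang: -0.272 0.861 0.278  qdot: -0.002 -0.007 -0.000  eef: -0.196 0.176 0.528  u: 1.392 -3.877 -0.346
step 10  ang: -0.272 0.861 0.278  qdot: -0.002 -0.006 -0.000  eef: -0.196 0.176 0.528  u: 1.389 -3.880 -0.346
step 11  ang: -0.272 0.861 0.278  qdot: -0.001 -0.005 -0.000  eef: -0.196 0.176 0.528  u: 1.387 -3.882 -0.347
step 12  ang: -0.272 0.861 0.278  qdot: -0.001 -0.004 -0.000  eef: -0.196 0.176 0.528  u: 1.385 -3.883 -0.348
step 13  ang: -0.272 0.861 0.278  qdot: -0.001 -0.003 -0.000  eef: -0.196 0.176 0.528  u: 1.383 -3.885 -0.348
step 14  ang: -0.272 0.861 0.278  qdot: -0.001 -0.002 -0.000  eef: -0.196 0.176 0.528  u: 1.381 -3.887 -0.349
step 15  ang: -0.272 0.861 0.278  qdot: -0.001 -0.001 -0.000  eef: -0.196 0.176 0.528  u: 1.379 -3.888 -0.349
step 16  ang: -0.272 0.861 0.278  qdot: -0.000 -0.001 -0.000  eef: -0.196 0.176 0.528  u: 1.378 -3.889 -0.350
step 17  ang: -0.272 0.861 0.278  qdot: -0.000 -0.000 -0.000  eef: -0.196 0.176 0.528  u: 1.376 -3.891 -0.350
step 18  ang: -0.272 0.861 0.278  qdot: -0.000 0.000 -0.000  eef: -0.196 0.176 0.528  u: 1.375 -3.892 -0.350
step 19  ang: -0.272 0.861 0.278  qdot: -0.000 0.001 -0.000  eef: -0.196 0.176 0.528  u: 1.373 -3.893 -0.351
step 20  ang: -0.272 0.861 0.278  qdot: 0.000 0.001 -0.000  eef: -0.196 0.176 0.528  u: 0.274 -25.552 -3.995
step 21  ang: -0.270 0.854 0.275  qdot: 0.467 -1.492 -0.558  eef: -0.195 0.175 0.530  u: 1.495 -1.516 0.045
step 22  ang: -0.266 0.840 0.270  qdot: 0.409 -1.307 -0.495  eef: -0.193 0.172 0.534  u: -20.473 -25.552 -6.951
step 23  ang: -0.262 0.821 0.262  qdot: 0.347 -2.413 -0.933  eef: -0.188 0.170 0.540  u: 3.916 0.709 0.740
step 24  ang: -0.259 0.799 0.253  qdot: 0.309 -2.105 -0.863  eef: -0.182 0.168 0.546  u: 3.736 0.323 0.649
step 25  ang: -0.256 0.779 0.245  qdot: 0.271 -1.831 -0.781  eef: -0.177 0.166 0.552  u: 3.569 -0.025 0.565
step 26  ang: -0.253 0.762 0.238  qdot: 0.235 -1.587 -0.693  eef: -0.172 0.164 0.557  u: 3.414 -0.340 0.487
step 27  ang: -0.251 0.747 0.231  qdot: 0.200 -1.368 -0.603  eef: -0.168 0.163 0.561  u: 3.270 -0.624 0.414
step 28  ang: -0.249 0.734 0.226  qdot: 0.168 -1.174 -0.515  eef: -0.164 0.162 0.564  u: 3.136 -0.882 0.348
step 29  ang: -0.248 0.723 0.221  qdot: 0.138 -1.000 -0.431  eef: -0.161 0.160 0.567  u: 3.011 -1.116 0.286
step 30  ang: -0.246 0.714 0.217  qdot: 0.112 -0.845 -0.352  eef: -0.159 0.159 0.570  u: 2.895 -1.329 0.230
step 31  ang: -0.246 0.706 0.214  qdot: 0.087 -0.706 -0.279  eef: -0.156 0.159 0.572  u: 2.787 -1.523 0.178
step 32  ang: -0.245 0.700 0.211  qdot: 0.066 -0.583 -0.212  eef: -0.154 0.158 0.574  u: 2.687 -1.700 0.130
step 33  ang: -0.244 0.695 0.210  qdot: 0.047 -0.473 -0.152  eef: -0.153 0.157 0.575  u: 2.593 -1.862 0.087
step 34  ang: -0.244 0.691 0.208  qdot: 0.030 -0.375 -0.098  eef: -0.151 0.157 0.576  u: 2.506 -2.009 0.047
step 35  ang: -0.244 0.687 0.208  qdot: 0.015 -0.287 -0.050  eef: -0.150 0.157 0.577  u: 2.425 -2.144 0.010
step 36  ang: -0.243 0.685 0.207  qdot: 0.003 -0.209 -0.012  eef: -0.150 0.156 0.577  u: 2.349 -2.268 -0.023
step 37  ang: -0.243 0.683 0.207  qdot: -0.005 -0.138 0.005  eef: -0.149 0.156 0.578  u: 2.278 -2.381 -0.051
step 38  ang: -0.244 0.682 0.207  qdot: -0.010 -0.074 0.010  eef: -0.149 0.156 0.578  u: 2.213 -2.485 -0.075
step 39  ang: -0.244 0.681 0.208  qdot: -0.015 -0.017 0.013  eef: -0.149 0.156 0.578  u: 2.151 -2.581 -0.097
step 40  ang: -0.244 0.682 0.208  qdot: -0.018 0.033 0.015  eef: -0.149 0.156 0.578  u: 2.094 -2.668 -0.117
step 41  ang: -0.244 0.682 0.208  qdot: -0.021 0.077 0.016  eef: -0.149 0.156 0.578  u: 2.041 -2.748 -0.135
step 42  ang: -0.244 0.683 0.208  qdot: -0.023 0.115 0.017  eef: -0.149 0.156 0.578  u: 1.992 -2.822 -0.152
step 43  ang: -0.244 0.684 0.208  qdot: -0.025 0.149 0.018  eef: -0.149 0.156 0.577  u: 1.946 -2.890 -0.168
step 44  ang: -0.245 0.686 0.208  qdot: -0.026 0.178 0.019  eef: -0.150 0.157 0.577  u: 1.903 -2.953 -0.182
step 45  ang: -0.245 0.688 0.209  qdot: -0.027 0.203 0.019  eef: -0.150 0.157 0.577  u: 1.863 -3.011 -0.195
step 46  ang: -0.245 0.690 0.209  qdot: -0.028 0.224 0.020  eef: -0.151 0.157 0.576  u: 1.826 -3.064 -0.207
step 47  ang: -0.246 0.692 0.209  qdot: -0.028 0.242 0.020  eef: -0.151 0.158 0.576  u: 1.792 -3.114 -0.219
step 48  ang: -0.246 0.695 0.209  qdot: -0.029 0.258 0.021  eef: -0.152 0.158 0.575  u: 1.760 -3.160 -0.229
step 49  ang: -0.246 0.698 0.209  qdot: -0.029 0.271 0.021  eef: -0.153 0.158 0.574  u: 1.731 -3.202 -0.239
step 50  ang: -0.246 0.700 0.210  qdot: -0.029 0.281 0.021  eef: -0.153 0.159 0.574  u: 1.703 -3.241 -0.248
step 51  ang: -0.247 0.703 0.210  qdot: -0.029 0.290 0.022  eef: -0.154 0.159 0.573
max |u| (N·m): 25.552


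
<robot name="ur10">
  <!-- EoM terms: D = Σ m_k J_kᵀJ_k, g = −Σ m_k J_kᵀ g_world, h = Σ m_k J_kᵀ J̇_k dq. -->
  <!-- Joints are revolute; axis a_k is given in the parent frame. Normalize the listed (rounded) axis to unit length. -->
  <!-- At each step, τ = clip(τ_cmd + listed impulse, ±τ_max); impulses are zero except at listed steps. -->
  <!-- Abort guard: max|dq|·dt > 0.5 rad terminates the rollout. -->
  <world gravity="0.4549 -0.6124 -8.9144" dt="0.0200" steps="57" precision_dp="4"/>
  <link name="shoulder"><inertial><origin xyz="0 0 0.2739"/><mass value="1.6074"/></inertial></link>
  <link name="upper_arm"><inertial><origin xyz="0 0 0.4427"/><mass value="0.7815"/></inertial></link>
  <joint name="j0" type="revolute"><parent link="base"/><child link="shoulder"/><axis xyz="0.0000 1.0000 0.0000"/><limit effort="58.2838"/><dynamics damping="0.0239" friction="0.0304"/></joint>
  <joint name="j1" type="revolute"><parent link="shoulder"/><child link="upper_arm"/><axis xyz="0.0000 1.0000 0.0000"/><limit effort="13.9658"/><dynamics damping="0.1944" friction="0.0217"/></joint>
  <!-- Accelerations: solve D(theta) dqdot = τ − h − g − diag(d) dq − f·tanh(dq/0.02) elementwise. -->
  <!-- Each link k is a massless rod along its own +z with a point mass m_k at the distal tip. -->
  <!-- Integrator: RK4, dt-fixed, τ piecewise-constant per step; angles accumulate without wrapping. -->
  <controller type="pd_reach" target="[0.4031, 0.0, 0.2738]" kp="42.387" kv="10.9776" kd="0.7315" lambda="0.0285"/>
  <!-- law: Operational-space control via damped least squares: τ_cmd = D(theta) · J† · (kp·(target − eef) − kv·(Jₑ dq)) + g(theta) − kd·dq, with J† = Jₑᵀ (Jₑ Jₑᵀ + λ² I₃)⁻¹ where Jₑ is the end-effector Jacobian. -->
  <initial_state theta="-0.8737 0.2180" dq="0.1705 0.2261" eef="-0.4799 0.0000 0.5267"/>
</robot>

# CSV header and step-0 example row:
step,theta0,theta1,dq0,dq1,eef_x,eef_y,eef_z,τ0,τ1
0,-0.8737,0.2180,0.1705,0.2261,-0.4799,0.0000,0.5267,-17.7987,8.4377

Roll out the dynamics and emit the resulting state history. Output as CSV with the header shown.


step,theta0,theta1,dq0,dq1,eef_x,eef_y,eef_z,τ0,τ1
1,-0.9241,0.3164,-5.0851,9.3510,-0.4714,0.0000,0.5285,-6.8480,0.8072
2,-1.0372,0.5165,-6.2012,10.5874,-0.4561,0.0000,0.5233,6.5706,0.8562
3,-1.1527,0.7098,-5.3940,8.8306,-0.4400,0.0000,0.5112,12.0026,2.7787
4,-1.2510,0.8704,-4.4703,7.3069,-0.4245,0.0000,0.4971,13.2934,3.8542
5,-1.3329,1.0064,-3.7349,6.3433,-0.4082,0.0000,0.4839,13.1372,4.1060
6,-1.4016,1.1268,-3.1438,5.7287,-0.3901,0.0000,0.4722,12.4799,3.9022
7,-1.4594,1.2369,-2.6410,5.3002,-0.3699,0.0000,0.4622,11.6637,3.4764
8,-1.5077,1.3394,-2.1916,4.9668,-0.3475,0.0000,0.4537,10.8242,2.9524
9,-1.5473,1.4357,-1.7750,4.6799,-0.3231,0.0000,0.4464,10.0178,2.3935
10,-1.5789,1.5266,-1.3796,4.4138,-0.2970,0.0000,0.4399,9.2667,1.8323
11,-1.6027,1.6122,-0.9985,4.1544,-0.2696,0.0000,0.4339,8.5782,1.2852
12,-1.6190,1.6926,-0.6278,3.8943,-0.2410,0.0000,0.4283,7.9517,0.7609
13,-1.6279,1.7677,-0.2658,3.6298,-0.2118,0.0000,0.4227,7.3830,0.2639
14,-1.6297,1.8375,0.0868,3.3600,-0.1821,0.0000,0.4171,6.8686,-0.2043
15,-1.6246,1.9020,0.4251,3.0879,-0.1523,0.0000,0.4111,6.4120,-0.6447
16,-1.6128,1.9608,0.7551,2.8076,-0.1227,0.0000,0.4047,5.9853,-1.0512
17,-1.5945,2.0141,1.0737,2.5215,-0.0935,0.0000,0.3978,5.5811,-1.4248
18,-1.5700,2.0616,1.3773,2.2323,-0.0649,0.0000,0.3905,5.1915,-1.7659
19,-1.5396,2.1033,1.6623,1.9428,-0.0372,0.0000,0.3828,4.8084,-2.0749
20,-1.5037,2.1392,1.9247,1.6562,-0.0105,0.0000,0.3746,4.4245,-2.3523
21,-1.4629,2.1695,2.1605,1.3758,0.0151,0.0000,0.3662,4.0337,-2.5986
22,-1.4176,2.1943,2.3658,1.1050,0.0396,0.0000,0.3576,3.6324,-2.8147
23,-1.3686,2.2137,2.5372,0.8474,0.0629,0.0000,0.3488,3.2197,-3.0018
24,-1.3165,2.2283,2.6721,0.6062,0.0849,0.0000,0.3400,2.7972,-3.1613
25,-1.2621,2.2381,2.7689,0.3841,0.1057,0.0000,0.3313,2.3695,-3.2951
26,-1.2061,2.2438,2.8272,0.1833,0.1254,0.0000,0.3227,1.9428,-3.4051
27,-1.1494,2.2457,2.8480,0.0059,0.1439,0.0000,0.3143,1.5248,-3.4946
28,-1.0926,2.2443,2.8312,-0.1419,0.1612,0.0000,0.3062,1.1249,-3.5773
29,-1.0365,2.2402,2.7840,-0.2684,0.1775,0.0000,0.2984,0.7470,-3.6403
30,-0.9816,2.2338,2.7105,-0.3746,0.1927,0.0000,0.2909,0.3967,-3.6847
31,-0.9283,2.2254,2.6152,-0.4612,0.2069,0.0000,0.2838,0.0781,-3.7139
32,-0.8772,2.2155,2.5026,-0.5296,0.2202,0.0000,0.2771,-0.2065,-3.7302
33,-0.8284,2.2044,2.3773,-0.5819,0.2325,0.0000,0.2709,-0.4566,-3.7358
34,-0.7823,2.1924,2.2437,-0.6200,0.2439,0.0000,0.2651,-0.6731,-3.7324
35,-0.7388,2.1797,2.1057,-0.6460,0.2545,0.0000,0.2598,-0.8582,-3.7217
36,-0.6981,2.1667,1.9667,-0.6621,0.2643,0.0000,0.2550,-1.0145,-3.7048
37,-0.6602,2.1533,1.8294,-0.6701,0.2734,0.0000,0.2507,-1.1452,-3.6831
38,-0.6250,2.1399,1.6958,-0.6717,0.2818,0.0000,0.2468,-1.2537,-3.6575
39,-0.5924,2.1266,1.5677,-0.6682,0.2895,0.0000,0.2434,-1.3431,-3.6290
40,-0.5623,2.1133,1.4461,-0.6609,0.2966,0.0000,0.2405,-1.4165,-3.5986
41,-0.5345,2.1002,1.3318,-0.6507,0.3032,0.0000,0.2380,-1.4767,-3.5669
42,-0.5090,2.0873,1.2251,-0.6384,0.3092,0.0000,0.2359,-1.5263,-3.5347
43,-0.4855,2.0747,1.1262,-0.6245,0.3148,0.0000,0.2341,-1.5673,-3.5024
44,-0.4639,2.0624,1.0349,-0.6096,0.3200,0.0000,0.2327,-1.6015,-3.4707
45,-0.4441,2.0503,0.9511,-0.5940,0.3247,0.0000,0.2316,-1.6306,-3.4400
46,-0.4258,2.0386,0.8743,-0.5780,0.3292,0.0000,0.2309,-1.6558,-3.4104
47,-0.4091,2.0272,0.8043,-0.5617,0.3333,0.0000,0.2303,-1.6780,-3.3823
48,-0.3937,2.0162,0.7405,-0.5453,0.3370,0.0000,0.2301,-1.6982,-3.3559
49,-0.3794,2.0055,0.6825,-0.5290,0.3406,0.0000,0.2300,-1.7169,-3.3312
50,-0.3663,1.9950,0.6298,-0.5127,0.3438,0.0000,0.2301,-1.7346,-3.3082
51,-0.3542,1.9850,0.5819,-0.4966,0.3469,0.0000,0.2304,-1.7517,-3.2871
52,-0.3430,1.9752,0.5386,-0.4807,0.3497,0.0000,0.2308,-1.7684,-3.2678
53,-0.3327,1.9658,0.4992,-0.4651,0.3524,0.0000,0.2313,-1.7850,-3.2501
54,-0.3231,1.9566,0.4635,-0.4498,0.3549,0.0000,0.2320,-1.8016,-3.2342
55,-0.3141,1.9478,0.4310,-0.4347,0.3572,0.0000,0.2327,-1.8181,-3.2197
56,-0.3058,1.9392,0.4015,-0.4200,0.3594,0.0000,0.2335,-1.8348,-3.2067
57,-0.2981,1.9310,0.3747,-0.4056,0.3614,0.0000,0.2343,,
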